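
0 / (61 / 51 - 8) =0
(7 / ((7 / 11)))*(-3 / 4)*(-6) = 99 / 2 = 49.50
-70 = -70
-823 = -823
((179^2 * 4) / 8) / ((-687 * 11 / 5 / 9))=-480615 / 5038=-95.40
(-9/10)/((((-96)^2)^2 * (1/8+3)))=-1/294912000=-0.00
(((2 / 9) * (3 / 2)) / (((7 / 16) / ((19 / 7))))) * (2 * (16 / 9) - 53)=-135280 / 1323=-102.25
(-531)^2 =281961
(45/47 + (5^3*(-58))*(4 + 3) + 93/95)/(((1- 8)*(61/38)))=453180208/100345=4516.22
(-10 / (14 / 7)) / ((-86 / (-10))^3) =-625 / 79507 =-0.01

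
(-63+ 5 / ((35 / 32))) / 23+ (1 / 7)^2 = -2840 / 1127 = -2.52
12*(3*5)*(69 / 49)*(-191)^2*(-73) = -675017621.63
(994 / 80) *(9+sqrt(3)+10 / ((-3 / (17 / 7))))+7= 2189 / 120+497 *sqrt(3) / 40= 39.76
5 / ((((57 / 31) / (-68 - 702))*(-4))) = 59675 / 114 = 523.46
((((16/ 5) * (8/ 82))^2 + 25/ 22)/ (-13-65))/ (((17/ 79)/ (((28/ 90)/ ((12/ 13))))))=-630827561/ 25462107000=-0.02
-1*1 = -1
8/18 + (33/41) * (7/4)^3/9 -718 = -717.08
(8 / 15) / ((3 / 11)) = 1.96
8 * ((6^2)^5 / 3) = 161243136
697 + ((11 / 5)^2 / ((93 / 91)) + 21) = 1680361 / 2325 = 722.74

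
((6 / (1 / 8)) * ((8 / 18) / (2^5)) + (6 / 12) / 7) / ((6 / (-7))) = -31 / 36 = -0.86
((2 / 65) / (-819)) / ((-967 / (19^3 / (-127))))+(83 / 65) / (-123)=-2783291569 / 268047221715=-0.01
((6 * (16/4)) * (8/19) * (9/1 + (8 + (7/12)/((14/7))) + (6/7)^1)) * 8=195136/133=1467.19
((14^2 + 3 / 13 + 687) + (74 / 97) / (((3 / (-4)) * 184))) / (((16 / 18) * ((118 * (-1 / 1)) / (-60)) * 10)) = 691636905 / 13689416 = 50.52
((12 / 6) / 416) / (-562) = -1 / 116896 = -0.00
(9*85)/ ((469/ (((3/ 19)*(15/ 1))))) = 34425/ 8911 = 3.86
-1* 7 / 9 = -7 / 9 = -0.78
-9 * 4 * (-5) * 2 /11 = 360 /11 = 32.73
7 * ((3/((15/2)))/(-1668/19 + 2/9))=-1197/37435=-0.03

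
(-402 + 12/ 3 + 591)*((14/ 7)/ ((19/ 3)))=60.95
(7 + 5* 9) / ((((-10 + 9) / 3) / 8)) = -1248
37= 37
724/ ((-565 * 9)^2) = 724/ 25857225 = 0.00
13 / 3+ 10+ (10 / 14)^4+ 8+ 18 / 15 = 856928 / 36015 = 23.79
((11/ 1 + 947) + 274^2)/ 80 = 38017/ 40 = 950.42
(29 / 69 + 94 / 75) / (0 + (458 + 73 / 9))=8661 / 2412125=0.00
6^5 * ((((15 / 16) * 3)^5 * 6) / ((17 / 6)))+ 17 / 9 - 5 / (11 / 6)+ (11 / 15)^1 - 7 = 2897820.11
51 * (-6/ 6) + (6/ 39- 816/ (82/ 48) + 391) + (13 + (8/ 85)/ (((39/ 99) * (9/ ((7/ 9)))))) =-152273239/ 1223235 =-124.48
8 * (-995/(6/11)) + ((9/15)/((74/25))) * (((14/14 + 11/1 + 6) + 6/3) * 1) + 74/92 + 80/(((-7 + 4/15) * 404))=-759861301153/52086306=-14588.50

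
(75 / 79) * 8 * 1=600 / 79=7.59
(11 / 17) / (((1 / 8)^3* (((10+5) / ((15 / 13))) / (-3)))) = -16896 / 221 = -76.45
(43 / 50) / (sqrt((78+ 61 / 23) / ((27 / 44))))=0.08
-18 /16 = -9 /8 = -1.12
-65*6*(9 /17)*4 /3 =-4680 /17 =-275.29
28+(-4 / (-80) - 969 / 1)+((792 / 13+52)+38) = -205407 / 260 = -790.03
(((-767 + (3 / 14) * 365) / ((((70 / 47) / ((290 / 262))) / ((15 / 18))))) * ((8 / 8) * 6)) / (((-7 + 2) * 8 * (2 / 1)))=13143409 / 410816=31.99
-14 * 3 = -42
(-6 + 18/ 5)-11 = -67/ 5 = -13.40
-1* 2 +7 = 5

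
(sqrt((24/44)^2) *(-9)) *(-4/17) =216/187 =1.16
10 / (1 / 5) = 50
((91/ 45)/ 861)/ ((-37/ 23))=-299/ 204795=-0.00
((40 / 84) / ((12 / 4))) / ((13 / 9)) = 10 / 91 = 0.11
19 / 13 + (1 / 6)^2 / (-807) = 1.46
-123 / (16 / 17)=-2091 / 16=-130.69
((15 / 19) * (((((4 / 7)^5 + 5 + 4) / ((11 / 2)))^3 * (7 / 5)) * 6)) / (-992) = -31785643151135127 / 1063398163935258382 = -0.03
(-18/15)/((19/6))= -0.38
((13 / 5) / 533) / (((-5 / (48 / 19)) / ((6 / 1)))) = -288 / 19475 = -0.01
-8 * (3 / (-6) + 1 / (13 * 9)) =460 / 117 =3.93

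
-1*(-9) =9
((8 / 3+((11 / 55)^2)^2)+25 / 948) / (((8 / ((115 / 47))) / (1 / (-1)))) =-12240393 / 14852000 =-0.82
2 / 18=1 / 9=0.11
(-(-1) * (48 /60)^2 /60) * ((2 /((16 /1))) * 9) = 3 /250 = 0.01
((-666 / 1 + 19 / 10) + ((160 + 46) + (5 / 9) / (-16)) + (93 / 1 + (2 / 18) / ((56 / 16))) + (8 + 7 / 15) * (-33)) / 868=-216553 / 291648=-0.74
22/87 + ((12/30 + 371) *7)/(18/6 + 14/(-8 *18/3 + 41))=1131023/435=2600.05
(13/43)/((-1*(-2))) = 13/86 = 0.15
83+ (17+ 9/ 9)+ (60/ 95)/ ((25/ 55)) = 9727/ 95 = 102.39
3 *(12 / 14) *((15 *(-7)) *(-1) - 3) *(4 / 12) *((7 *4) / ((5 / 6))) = 2937.60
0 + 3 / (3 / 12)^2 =48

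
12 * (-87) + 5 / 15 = -3131 / 3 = -1043.67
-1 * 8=-8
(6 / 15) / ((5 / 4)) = 0.32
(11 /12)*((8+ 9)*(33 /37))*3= 6171 /148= 41.70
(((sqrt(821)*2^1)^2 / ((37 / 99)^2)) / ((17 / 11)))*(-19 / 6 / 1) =-1121162526 / 23273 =-48174.39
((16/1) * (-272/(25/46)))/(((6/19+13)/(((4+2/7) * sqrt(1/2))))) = -496128 * sqrt(2)/385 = -1822.42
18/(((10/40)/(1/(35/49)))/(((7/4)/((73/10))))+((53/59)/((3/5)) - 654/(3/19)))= -312228/71808241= -0.00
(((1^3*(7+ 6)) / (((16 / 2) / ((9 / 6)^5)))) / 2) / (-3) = -1053 / 512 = -2.06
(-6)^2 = 36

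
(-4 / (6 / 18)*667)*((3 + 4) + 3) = -80040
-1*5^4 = -625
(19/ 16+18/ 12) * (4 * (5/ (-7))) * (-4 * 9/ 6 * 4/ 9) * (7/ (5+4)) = 430/ 27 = 15.93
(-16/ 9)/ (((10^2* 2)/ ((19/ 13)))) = -38/ 2925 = -0.01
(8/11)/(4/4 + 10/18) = 36/77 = 0.47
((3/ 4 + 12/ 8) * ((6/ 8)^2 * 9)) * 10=3645/ 32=113.91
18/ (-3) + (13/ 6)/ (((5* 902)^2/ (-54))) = -6.00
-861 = -861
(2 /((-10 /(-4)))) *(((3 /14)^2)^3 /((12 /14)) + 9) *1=19361907 /2689120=7.20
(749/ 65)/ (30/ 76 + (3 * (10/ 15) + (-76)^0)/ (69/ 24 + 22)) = 5663938/ 253305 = 22.36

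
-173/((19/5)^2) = -4325/361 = -11.98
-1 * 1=-1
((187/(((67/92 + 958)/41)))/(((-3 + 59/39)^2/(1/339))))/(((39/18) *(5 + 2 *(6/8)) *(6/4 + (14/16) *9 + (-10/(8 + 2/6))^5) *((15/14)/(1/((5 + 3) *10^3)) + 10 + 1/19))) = 2345335300000/183011801099677103669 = 0.00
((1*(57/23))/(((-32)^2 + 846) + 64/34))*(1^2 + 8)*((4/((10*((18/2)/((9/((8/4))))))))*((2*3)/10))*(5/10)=26163/36595300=0.00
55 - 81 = -26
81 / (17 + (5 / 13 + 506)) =13 / 84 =0.15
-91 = -91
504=504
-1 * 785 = -785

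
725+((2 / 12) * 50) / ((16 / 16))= 2200 / 3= 733.33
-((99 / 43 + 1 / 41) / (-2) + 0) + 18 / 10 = 26122 / 8815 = 2.96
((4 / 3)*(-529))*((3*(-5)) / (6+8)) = 5290 / 7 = 755.71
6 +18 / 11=84 / 11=7.64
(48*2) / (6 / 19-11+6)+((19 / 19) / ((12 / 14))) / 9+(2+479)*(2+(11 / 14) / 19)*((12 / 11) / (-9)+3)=519250847 / 185031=2806.29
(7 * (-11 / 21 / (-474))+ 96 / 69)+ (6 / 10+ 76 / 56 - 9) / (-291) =79016179 / 55518435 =1.42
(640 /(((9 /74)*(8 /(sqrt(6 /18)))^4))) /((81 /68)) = 3145 /26244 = 0.12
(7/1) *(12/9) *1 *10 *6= 560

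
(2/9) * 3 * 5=10/3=3.33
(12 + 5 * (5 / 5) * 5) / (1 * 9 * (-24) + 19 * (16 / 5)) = -0.24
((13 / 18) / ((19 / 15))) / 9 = 65 / 1026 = 0.06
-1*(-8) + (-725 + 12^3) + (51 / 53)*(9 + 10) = 54552 / 53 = 1029.28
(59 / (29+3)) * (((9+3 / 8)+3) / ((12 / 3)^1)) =5841 / 1024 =5.70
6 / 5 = 1.20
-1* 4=-4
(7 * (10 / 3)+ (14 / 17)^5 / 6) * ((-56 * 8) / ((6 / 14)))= -104176772224 / 4259571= -24457.10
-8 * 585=-4680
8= 8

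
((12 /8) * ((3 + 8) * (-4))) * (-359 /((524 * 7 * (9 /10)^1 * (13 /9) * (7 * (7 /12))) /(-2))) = -1421640 /584129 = -2.43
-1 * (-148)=148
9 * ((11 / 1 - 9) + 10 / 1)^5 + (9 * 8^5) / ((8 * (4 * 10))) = 11202048 / 5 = 2240409.60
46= 46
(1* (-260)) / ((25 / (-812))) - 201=41219 / 5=8243.80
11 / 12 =0.92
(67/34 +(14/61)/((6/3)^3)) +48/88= 116111/45628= 2.54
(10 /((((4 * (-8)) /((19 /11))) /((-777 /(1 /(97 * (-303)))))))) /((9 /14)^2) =-11811704065 /396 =-29827535.52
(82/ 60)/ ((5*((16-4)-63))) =-41/ 7650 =-0.01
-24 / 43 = -0.56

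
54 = 54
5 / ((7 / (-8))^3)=-2560 / 343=-7.46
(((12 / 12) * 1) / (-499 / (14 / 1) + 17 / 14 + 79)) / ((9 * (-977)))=-7 / 2743416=-0.00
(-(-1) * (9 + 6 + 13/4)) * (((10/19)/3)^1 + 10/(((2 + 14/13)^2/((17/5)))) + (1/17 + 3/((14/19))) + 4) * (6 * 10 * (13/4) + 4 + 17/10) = 3152797508883/72352000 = 43575.82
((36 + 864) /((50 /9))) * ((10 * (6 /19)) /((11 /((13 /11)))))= 126360 /2299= 54.96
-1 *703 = -703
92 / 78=46 / 39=1.18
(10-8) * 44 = 88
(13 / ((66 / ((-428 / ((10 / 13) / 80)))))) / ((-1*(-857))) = -289328 / 28281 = -10.23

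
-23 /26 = -0.88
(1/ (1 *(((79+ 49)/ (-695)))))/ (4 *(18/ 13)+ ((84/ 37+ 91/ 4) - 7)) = -0.23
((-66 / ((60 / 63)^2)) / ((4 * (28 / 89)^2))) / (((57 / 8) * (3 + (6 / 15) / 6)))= -2352537 / 279680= -8.41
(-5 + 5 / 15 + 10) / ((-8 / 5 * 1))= -10 / 3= -3.33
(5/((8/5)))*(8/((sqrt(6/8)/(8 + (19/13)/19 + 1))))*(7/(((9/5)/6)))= 413000*sqrt(3)/117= 6113.99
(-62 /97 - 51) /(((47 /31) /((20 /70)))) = -310558 /31913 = -9.73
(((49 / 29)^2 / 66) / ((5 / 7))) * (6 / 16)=16807 / 740080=0.02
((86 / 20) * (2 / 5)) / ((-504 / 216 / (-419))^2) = 67942107 / 1225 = 55462.94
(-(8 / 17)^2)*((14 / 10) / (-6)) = 224 / 4335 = 0.05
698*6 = 4188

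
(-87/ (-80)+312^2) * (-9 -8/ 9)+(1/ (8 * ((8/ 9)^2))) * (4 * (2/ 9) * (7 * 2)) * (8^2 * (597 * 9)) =-68552821/ 240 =-285636.75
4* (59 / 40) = 59 / 10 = 5.90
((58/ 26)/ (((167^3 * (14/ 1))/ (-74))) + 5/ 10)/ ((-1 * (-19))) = 423826987/ 16105507054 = 0.03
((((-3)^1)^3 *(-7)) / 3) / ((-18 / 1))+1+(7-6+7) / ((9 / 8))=83 / 18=4.61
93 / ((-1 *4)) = -93 / 4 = -23.25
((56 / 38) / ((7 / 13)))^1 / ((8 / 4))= 26 / 19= 1.37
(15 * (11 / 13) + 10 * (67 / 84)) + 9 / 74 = 210001 / 10101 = 20.79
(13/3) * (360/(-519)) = -520/173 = -3.01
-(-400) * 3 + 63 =1263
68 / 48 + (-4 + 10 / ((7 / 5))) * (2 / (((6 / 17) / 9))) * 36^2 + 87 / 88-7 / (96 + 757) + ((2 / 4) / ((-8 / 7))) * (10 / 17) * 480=5563478536201 / 26797848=207609.15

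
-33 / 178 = -0.19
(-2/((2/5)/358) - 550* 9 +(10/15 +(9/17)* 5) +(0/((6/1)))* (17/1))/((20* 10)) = -343571/10200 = -33.68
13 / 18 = 0.72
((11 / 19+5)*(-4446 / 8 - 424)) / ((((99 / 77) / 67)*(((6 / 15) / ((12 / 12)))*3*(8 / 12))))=-487072915 / 1368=-356047.45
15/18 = 5/6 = 0.83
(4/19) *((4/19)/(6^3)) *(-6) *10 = -40/3249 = -0.01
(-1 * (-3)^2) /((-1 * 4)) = 9 /4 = 2.25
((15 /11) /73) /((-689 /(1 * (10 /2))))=-75 /553267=-0.00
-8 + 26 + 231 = 249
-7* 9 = -63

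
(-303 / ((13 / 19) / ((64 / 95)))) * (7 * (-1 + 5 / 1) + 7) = -135744 / 13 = -10441.85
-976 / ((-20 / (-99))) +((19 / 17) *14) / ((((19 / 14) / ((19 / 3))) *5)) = -1228232 / 255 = -4816.60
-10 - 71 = -81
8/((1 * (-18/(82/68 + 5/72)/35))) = -19.84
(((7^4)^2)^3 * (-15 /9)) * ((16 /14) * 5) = -5473749468016183268600 /3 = -1824583156005394422866.67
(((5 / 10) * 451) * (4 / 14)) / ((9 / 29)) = 13079 / 63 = 207.60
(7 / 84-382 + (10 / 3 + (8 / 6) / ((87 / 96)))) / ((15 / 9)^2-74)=393705 / 74356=5.29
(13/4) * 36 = 117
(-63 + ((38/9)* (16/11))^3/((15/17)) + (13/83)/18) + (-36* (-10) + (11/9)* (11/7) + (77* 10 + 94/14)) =22631444410213/16912311570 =1338.16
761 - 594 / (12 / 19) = -359 / 2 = -179.50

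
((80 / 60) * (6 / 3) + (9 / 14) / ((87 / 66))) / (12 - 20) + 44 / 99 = 733 / 14616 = 0.05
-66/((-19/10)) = 660/19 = 34.74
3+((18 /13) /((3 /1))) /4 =81 /26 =3.12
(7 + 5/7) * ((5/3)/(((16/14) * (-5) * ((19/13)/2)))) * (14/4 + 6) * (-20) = 585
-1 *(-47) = 47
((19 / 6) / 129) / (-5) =-19 / 3870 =-0.00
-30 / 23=-1.30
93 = 93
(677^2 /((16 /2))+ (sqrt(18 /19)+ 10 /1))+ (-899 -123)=3 * sqrt(38) /19+ 450233 /8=56280.10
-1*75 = -75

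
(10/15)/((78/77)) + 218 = 218.66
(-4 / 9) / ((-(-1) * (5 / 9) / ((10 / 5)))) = -8 / 5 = -1.60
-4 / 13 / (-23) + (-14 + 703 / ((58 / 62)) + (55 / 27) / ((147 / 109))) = 25433058946 / 34415199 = 739.01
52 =52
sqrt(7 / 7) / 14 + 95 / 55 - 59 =-8809 / 154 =-57.20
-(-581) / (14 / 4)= 166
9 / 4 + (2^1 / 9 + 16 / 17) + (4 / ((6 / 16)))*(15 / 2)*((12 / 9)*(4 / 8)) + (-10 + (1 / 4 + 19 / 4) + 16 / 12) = 32485 / 612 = 53.08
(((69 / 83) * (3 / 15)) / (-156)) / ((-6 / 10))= 23 / 12948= 0.00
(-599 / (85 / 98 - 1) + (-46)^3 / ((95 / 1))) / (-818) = -2155661 / 505115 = -4.27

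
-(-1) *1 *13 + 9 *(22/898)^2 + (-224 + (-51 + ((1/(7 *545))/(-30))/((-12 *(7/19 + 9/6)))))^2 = 36247957572876632673942961/479229422868266490000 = 75638.01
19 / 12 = 1.58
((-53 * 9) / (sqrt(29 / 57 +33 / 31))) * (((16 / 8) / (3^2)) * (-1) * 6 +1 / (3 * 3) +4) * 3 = -795 * sqrt(1228065) / 278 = -3169.08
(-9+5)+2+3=1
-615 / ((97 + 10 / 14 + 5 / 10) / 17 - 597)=146370 / 140711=1.04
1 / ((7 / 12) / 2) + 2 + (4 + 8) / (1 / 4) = 374 / 7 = 53.43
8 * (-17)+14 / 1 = -122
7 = 7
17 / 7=2.43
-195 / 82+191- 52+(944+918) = 1998.62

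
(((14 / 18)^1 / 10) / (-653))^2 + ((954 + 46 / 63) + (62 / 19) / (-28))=438521254253767 / 459370415700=954.61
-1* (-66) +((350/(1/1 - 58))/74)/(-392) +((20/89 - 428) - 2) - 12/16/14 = -1912147991/5255628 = -363.83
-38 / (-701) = 0.05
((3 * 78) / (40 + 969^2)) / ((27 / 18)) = 156 / 939001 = 0.00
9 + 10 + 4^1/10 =97/5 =19.40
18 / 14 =9 / 7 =1.29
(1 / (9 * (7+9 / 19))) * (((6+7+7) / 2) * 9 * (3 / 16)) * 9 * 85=218025 / 1136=191.92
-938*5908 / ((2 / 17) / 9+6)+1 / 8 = -847880597 / 920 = -921609.34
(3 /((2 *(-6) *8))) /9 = -1 /288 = -0.00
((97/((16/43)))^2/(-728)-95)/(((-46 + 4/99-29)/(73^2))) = 18518903283771/1383036928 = 13390.03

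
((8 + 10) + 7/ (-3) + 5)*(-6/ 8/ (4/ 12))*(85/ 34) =-465/ 4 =-116.25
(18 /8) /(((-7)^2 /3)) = 27 /196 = 0.14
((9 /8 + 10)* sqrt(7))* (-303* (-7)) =62429.48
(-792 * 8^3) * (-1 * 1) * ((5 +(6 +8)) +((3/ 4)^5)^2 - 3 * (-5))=13809971.36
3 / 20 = 0.15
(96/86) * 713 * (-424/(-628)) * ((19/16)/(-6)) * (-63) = 45233433/6751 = 6700.26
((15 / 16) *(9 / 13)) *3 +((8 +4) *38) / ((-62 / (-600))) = 28466955 / 6448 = 4414.85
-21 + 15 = -6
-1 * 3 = -3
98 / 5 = 19.60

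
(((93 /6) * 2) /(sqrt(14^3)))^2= 961 /2744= 0.35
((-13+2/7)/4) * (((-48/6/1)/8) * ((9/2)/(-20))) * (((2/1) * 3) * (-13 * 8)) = 31239/70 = 446.27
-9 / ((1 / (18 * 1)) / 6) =-972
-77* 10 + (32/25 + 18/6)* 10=-3636/5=-727.20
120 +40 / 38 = 121.05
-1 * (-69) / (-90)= -0.77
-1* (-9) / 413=9 / 413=0.02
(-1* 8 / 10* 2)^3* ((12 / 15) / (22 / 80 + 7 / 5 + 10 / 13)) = -212992 / 158875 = -1.34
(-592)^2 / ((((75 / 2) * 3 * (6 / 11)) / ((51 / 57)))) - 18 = 65305918 / 12825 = 5092.08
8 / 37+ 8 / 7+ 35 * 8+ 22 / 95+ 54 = 8257208 / 24605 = 335.59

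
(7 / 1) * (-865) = -6055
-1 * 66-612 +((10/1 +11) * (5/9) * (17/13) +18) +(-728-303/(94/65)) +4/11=-63791749/40326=-1581.90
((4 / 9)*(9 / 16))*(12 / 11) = 3 / 11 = 0.27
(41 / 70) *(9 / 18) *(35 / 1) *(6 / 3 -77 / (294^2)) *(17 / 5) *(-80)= -17205445 / 3087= -5573.52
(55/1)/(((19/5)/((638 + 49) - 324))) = 99825/19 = 5253.95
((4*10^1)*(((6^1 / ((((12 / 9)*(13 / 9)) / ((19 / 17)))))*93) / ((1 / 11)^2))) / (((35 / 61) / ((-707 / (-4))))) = 106698459087 / 221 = 482798457.41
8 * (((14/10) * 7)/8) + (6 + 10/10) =84/5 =16.80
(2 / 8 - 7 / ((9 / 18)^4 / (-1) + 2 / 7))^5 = -291407050746196551 / 10000000000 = -29140705.07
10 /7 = 1.43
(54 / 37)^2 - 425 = -578909 / 1369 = -422.87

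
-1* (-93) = 93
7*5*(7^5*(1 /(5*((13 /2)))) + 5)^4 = 9287401214003008887 /3570125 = 2601421858899.34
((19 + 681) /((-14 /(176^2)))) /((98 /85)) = -65824000 /49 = -1343346.94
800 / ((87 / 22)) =17600 / 87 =202.30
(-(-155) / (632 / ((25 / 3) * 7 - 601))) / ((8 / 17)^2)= -18231565 / 30336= -600.99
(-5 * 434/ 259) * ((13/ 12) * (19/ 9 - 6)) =70525/ 1998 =35.30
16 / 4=4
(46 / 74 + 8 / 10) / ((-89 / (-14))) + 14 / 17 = 293104 / 279905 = 1.05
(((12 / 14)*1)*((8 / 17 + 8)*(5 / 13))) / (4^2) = 270 / 1547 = 0.17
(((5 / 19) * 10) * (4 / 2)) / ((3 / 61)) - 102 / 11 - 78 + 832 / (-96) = 6946 / 627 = 11.08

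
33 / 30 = 11 / 10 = 1.10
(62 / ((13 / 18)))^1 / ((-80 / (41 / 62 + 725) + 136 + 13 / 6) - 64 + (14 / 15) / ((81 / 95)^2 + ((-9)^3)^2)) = 80273361065850072 / 69248973994087225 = 1.16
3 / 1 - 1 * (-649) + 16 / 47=30660 / 47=652.34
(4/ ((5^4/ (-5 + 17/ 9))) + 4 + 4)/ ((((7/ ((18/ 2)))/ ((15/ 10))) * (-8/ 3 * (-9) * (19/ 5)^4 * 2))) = 5611/ 3648988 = 0.00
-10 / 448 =-5 / 224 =-0.02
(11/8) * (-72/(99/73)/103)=-73/103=-0.71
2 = 2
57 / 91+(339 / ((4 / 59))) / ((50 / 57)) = 5700.91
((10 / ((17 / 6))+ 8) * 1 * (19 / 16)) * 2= 931 / 34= 27.38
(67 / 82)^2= 4489 / 6724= 0.67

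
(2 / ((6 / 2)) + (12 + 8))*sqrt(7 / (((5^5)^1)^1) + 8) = 62*sqrt(125035) / 375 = 58.46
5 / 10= 1 / 2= 0.50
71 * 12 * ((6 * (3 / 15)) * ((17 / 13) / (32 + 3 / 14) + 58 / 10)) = 5971.42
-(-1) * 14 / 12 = 7 / 6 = 1.17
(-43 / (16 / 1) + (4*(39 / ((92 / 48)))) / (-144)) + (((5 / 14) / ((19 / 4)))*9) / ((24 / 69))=-63981 / 48944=-1.31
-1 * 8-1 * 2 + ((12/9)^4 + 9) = 175/81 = 2.16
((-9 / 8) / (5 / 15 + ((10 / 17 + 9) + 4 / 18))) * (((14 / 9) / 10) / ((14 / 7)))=-1071 / 124160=-0.01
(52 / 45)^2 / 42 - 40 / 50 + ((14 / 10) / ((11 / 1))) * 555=69.87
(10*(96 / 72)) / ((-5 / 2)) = -16 / 3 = -5.33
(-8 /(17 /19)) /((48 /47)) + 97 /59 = -42793 /6018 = -7.11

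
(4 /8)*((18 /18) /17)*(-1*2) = -1 /17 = -0.06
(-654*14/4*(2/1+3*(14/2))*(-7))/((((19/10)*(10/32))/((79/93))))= 310547104/589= 527244.66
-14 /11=-1.27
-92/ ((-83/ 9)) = 828/ 83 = 9.98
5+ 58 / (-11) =-0.27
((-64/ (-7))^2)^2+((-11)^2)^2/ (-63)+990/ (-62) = 4514469056/ 669879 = 6739.23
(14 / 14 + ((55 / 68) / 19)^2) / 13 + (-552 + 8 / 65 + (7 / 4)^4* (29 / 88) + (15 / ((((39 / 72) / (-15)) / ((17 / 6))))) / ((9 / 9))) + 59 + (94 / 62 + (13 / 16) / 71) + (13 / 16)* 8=-557704237012294499 / 336249061857280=-1658.60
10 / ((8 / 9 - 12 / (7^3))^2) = 47647845 / 3474248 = 13.71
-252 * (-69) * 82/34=712908/17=41935.76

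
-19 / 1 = -19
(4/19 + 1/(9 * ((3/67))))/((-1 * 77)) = -1381/39501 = -0.03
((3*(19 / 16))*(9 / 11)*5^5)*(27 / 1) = 43284375 / 176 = 245933.95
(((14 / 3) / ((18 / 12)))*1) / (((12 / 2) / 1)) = 14 / 27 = 0.52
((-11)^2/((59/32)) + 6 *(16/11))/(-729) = -48256/473121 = -0.10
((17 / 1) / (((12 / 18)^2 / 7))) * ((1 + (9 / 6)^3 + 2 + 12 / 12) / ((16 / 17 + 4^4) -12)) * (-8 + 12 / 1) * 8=358071 / 1388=257.98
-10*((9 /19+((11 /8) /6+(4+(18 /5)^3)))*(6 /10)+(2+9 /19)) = -6324909 /19000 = -332.89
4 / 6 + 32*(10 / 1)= 962 / 3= 320.67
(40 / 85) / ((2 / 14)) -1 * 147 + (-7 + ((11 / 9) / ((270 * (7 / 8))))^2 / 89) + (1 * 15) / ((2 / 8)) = -9927114128038 / 109442892825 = -90.71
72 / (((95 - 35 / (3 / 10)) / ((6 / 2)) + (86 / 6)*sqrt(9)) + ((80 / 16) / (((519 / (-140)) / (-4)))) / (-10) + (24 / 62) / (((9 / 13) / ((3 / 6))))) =868806 / 428585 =2.03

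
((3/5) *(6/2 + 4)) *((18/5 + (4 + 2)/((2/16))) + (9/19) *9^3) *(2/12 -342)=-541359399/950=-569852.00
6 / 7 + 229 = 1609 / 7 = 229.86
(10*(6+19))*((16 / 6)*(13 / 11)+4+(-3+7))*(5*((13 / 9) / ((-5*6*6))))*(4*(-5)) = 5980000 / 2673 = 2237.19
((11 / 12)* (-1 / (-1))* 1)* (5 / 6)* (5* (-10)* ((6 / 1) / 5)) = -275 / 6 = -45.83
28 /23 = 1.22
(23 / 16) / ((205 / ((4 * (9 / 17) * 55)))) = 2277 / 2788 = 0.82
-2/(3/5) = -10/3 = -3.33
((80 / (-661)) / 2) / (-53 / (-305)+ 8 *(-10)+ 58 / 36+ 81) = -219600 / 10106029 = -0.02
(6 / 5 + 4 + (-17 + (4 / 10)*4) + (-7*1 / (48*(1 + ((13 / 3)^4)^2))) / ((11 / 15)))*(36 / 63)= -7322058991407 / 1256235414280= -5.83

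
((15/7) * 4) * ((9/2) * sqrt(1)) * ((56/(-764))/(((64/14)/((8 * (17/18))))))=-4.67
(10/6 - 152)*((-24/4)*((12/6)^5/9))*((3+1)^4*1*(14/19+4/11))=903515.32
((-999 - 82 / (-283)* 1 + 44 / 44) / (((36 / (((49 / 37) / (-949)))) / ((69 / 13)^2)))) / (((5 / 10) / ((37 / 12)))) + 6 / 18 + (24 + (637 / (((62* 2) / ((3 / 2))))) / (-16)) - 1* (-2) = 5865916991143 / 180098881664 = 32.57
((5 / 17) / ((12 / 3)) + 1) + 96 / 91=13171 / 6188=2.13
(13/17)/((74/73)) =0.75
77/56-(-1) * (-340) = -2709/8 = -338.62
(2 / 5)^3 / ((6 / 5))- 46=-45.95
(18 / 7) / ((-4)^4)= 9 / 896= 0.01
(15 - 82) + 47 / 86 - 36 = -102.45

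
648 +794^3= 500566832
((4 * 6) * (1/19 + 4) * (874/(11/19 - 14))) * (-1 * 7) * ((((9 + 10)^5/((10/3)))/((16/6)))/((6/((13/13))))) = 1749683360271/850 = 2058451012.08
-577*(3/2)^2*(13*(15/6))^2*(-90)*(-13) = -12835148625/8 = -1604393578.12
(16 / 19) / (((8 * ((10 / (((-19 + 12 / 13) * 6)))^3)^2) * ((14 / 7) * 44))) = 7858047974841 / 4035212324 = 1947.37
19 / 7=2.71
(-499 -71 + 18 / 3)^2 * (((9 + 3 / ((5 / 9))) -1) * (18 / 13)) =383623776 / 65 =5901904.25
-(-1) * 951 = 951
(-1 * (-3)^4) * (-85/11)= 6885/11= 625.91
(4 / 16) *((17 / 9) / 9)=17 / 324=0.05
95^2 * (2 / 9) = 18050 / 9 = 2005.56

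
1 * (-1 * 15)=-15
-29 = -29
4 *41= 164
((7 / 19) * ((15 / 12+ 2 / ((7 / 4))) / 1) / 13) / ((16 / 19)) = 0.08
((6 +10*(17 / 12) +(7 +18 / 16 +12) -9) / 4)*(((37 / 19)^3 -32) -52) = -394652753 / 658464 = -599.35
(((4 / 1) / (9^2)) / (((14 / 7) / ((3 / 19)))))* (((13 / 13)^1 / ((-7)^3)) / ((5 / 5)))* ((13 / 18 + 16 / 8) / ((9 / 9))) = -1 / 32319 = -0.00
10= 10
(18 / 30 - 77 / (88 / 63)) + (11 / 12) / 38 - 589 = -733591 / 1140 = -643.50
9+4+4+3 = 20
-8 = -8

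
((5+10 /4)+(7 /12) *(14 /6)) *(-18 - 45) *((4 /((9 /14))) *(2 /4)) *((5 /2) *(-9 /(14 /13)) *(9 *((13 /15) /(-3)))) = -377377 /4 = -94344.25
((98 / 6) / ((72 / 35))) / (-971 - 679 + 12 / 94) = -80605 / 16749504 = -0.00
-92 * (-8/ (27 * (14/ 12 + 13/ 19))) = 14.73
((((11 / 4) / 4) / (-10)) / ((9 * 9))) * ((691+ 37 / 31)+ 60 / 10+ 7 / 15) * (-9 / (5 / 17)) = 60751999 / 3348000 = 18.15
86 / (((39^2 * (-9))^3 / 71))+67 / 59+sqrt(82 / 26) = 171866001158269 / 151344687904371+sqrt(533) / 13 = 2.91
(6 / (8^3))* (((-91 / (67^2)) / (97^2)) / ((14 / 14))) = -273 / 10812672256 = -0.00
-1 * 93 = -93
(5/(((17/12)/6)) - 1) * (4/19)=1372/323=4.25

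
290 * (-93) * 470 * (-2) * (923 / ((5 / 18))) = 84238961040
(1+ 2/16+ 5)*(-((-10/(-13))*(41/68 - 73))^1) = 1206135/3536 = 341.10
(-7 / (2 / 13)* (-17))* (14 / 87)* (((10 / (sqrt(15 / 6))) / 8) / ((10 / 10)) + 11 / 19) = 119119 / 1653 + 10829* sqrt(10) / 348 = 170.47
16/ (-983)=-16/ 983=-0.02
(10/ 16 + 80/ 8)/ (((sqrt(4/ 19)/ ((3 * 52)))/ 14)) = 23205 * sqrt(19)/ 2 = 50574.12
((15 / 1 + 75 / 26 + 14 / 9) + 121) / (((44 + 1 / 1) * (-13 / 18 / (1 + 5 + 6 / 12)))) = -32863 / 1170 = -28.09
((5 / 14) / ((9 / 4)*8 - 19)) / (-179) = 5 / 2506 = 0.00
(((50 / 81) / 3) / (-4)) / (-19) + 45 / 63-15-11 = -1634243 / 64638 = -25.28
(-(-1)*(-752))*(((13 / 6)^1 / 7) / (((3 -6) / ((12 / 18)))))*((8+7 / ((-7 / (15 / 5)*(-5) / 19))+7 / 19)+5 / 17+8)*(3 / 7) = 147686032 / 237405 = 622.08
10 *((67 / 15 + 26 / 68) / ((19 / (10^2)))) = 247300 / 969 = 255.21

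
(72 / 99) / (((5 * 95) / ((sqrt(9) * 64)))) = 1536 / 5225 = 0.29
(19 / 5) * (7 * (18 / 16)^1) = 1197 / 40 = 29.92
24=24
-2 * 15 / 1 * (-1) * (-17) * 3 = -1530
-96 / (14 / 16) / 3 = -256 / 7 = -36.57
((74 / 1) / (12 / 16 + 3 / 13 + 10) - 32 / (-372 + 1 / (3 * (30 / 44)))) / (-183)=-32576552 / 873456987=-0.04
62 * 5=310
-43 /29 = -1.48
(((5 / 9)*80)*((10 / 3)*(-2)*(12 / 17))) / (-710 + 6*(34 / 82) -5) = 1312000 / 4469589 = 0.29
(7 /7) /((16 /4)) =1 /4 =0.25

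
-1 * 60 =-60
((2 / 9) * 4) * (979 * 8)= 6961.78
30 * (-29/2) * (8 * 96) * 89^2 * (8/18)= -1176110080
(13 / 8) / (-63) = -13 / 504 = -0.03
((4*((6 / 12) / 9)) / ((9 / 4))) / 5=8 / 405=0.02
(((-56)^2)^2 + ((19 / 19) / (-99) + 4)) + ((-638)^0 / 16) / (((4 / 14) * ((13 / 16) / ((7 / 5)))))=126570019721 / 12870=9834500.37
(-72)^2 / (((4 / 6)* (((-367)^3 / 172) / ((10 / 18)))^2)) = 71001600 / 2443410216924769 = 0.00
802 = 802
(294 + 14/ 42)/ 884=883/ 2652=0.33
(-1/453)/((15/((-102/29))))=34/65685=0.00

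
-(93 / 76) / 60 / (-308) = 31 / 468160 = 0.00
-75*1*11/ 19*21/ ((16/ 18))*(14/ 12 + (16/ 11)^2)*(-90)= 506685375/ 1672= 303041.49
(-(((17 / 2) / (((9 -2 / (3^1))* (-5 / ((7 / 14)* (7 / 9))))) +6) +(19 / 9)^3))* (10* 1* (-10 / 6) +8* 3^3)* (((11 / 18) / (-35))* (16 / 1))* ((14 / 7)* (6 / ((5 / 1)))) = 294040967792 / 143521875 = 2048.75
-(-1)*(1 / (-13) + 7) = 90 / 13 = 6.92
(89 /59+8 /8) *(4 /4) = 148 /59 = 2.51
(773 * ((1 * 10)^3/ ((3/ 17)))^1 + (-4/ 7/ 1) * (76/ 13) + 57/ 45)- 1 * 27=1993038438/ 455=4380304.26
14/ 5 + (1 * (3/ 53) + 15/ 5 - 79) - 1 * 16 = -23623/ 265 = -89.14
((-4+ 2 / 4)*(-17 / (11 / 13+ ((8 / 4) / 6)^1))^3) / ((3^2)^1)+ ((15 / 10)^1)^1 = 226963089 / 194672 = 1165.87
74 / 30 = 37 / 15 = 2.47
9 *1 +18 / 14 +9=135 / 7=19.29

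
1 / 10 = 0.10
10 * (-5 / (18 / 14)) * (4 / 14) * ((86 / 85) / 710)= -172 / 10863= -0.02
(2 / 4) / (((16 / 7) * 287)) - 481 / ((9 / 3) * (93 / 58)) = -36601897 / 366048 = -99.99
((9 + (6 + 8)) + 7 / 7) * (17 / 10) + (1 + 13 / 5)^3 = 10932 / 125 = 87.46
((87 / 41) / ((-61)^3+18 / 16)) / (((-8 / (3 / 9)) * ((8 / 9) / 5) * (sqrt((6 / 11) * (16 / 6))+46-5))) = 2871 / 53676200840-261 * sqrt(11) / 550181058610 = 0.00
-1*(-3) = 3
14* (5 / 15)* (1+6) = 98 / 3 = 32.67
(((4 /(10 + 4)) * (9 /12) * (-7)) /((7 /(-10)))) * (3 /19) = 45 /133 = 0.34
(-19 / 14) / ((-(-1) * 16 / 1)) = -19 / 224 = -0.08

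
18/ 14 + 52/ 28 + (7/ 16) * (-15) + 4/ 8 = -327/ 112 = -2.92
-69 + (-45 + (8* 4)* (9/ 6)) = -66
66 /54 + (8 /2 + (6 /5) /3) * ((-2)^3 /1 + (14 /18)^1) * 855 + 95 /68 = -16626437 /612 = -27167.38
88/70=44/35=1.26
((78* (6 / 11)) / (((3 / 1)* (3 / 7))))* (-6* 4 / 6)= -1456 / 11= -132.36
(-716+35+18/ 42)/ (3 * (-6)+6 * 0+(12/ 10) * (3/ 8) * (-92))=7940/ 693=11.46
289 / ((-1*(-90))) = 289 / 90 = 3.21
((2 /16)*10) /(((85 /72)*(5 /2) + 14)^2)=25920 /5958481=0.00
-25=-25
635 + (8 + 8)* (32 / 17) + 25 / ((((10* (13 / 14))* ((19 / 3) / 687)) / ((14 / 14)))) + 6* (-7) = 3842766 / 4199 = 915.16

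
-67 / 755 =-0.09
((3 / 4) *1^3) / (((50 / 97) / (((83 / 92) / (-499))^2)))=2004699 / 421508892800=0.00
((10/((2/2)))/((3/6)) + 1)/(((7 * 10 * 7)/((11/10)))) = 33/700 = 0.05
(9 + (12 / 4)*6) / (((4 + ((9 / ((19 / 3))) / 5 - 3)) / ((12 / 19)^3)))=116640 / 22021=5.30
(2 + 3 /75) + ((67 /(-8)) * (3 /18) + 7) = 9173 /1200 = 7.64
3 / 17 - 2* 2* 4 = -269 / 17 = -15.82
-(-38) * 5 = 190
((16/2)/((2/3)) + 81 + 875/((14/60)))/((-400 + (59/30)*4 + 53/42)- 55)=-8.62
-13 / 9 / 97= -13 / 873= -0.01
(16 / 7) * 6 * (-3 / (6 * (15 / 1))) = -16 / 35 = -0.46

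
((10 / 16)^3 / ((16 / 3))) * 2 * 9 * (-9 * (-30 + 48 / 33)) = 4768875 / 22528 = 211.69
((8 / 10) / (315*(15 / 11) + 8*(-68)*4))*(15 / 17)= -132 / 326587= -0.00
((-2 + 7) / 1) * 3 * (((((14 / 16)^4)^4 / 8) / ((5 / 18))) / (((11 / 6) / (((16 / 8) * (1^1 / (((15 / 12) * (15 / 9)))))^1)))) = 8075602128413043 / 19351404648857600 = 0.42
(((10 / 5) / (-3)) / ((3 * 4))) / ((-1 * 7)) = 1 / 126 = 0.01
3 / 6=1 / 2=0.50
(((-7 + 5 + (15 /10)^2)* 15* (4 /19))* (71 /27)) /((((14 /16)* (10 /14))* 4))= 142 /171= 0.83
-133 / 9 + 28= 119 / 9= 13.22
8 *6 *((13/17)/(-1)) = -624/17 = -36.71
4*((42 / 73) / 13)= 168 / 949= 0.18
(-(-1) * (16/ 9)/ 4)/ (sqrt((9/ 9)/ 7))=4 * sqrt(7)/ 9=1.18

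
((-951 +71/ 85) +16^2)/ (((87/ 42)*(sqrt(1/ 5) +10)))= -8260560/ 246007 +826056*sqrt(5)/ 1230035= -32.08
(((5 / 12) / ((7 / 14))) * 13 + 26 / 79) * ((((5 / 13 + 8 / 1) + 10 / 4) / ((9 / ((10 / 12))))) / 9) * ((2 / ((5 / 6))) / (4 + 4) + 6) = 806267 / 102384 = 7.87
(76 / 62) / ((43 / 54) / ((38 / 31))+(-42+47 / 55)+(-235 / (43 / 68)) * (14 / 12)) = -184413240 / 71318975813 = -0.00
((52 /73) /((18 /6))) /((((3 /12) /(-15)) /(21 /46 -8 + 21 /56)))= 102.13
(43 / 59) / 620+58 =2121683 / 36580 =58.00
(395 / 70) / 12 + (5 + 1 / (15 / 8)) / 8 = 122 / 105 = 1.16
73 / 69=1.06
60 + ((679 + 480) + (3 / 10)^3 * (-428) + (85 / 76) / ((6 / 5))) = 1208.38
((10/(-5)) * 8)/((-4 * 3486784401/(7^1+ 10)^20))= 16256925626590290089606404/3486784401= 4662440735345681.07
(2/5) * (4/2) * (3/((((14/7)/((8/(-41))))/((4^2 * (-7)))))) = 5376/205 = 26.22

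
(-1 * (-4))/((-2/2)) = -4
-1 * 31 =-31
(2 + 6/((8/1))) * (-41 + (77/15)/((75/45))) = -2607/25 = -104.28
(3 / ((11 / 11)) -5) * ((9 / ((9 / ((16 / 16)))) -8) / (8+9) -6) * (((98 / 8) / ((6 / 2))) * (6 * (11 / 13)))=58751 / 221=265.84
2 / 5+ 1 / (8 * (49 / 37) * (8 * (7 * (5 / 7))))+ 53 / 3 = 849967 / 47040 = 18.07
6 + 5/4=7.25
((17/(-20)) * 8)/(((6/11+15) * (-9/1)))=374/7695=0.05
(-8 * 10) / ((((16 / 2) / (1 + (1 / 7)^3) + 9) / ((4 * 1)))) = -1376 / 73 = -18.85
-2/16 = -1/8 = -0.12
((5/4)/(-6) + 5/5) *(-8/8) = -19/24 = -0.79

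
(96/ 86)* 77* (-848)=-3134208/ 43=-72888.56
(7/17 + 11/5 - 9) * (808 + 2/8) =-1755519/340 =-5163.29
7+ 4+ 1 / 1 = 12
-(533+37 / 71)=-37880 / 71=-533.52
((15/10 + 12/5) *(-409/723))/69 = -5317/166290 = -0.03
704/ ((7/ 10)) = 1005.71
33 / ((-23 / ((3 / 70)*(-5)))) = 99 / 322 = 0.31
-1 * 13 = -13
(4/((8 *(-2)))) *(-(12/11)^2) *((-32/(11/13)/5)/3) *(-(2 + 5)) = 5.25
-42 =-42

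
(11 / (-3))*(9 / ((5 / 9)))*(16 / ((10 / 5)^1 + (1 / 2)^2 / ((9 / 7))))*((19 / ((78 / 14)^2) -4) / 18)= 5441568 / 66755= 81.52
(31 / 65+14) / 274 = 941 / 17810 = 0.05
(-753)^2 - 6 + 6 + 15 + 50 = 567074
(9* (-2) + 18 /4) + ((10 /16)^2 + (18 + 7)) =761 /64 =11.89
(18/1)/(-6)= -3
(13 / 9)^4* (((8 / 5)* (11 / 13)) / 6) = 96668 / 98415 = 0.98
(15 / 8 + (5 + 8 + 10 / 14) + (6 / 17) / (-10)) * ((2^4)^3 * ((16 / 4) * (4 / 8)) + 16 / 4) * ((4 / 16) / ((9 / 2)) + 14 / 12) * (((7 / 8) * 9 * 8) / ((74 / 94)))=2119725333 / 170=12468972.55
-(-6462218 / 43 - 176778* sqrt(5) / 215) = 176778* sqrt(5) / 215+ 6462218 / 43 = 152122.69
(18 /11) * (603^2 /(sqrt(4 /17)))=3272481 * sqrt(17) /11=1226616.80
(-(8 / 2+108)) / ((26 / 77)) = -4312 / 13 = -331.69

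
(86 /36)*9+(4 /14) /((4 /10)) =311 /14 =22.21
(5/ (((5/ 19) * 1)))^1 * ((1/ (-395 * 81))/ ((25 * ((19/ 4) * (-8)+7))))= 19/ 24796125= 0.00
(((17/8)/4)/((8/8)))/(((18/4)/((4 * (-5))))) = -85/36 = -2.36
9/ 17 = 0.53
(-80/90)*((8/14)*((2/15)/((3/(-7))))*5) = 64/81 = 0.79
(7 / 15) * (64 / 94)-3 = -1891 / 705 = -2.68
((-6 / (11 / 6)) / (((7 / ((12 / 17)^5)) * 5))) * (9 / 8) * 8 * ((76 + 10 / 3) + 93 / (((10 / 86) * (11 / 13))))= -4543052230656 / 30065471975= -151.11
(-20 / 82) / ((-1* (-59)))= -10 / 2419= -0.00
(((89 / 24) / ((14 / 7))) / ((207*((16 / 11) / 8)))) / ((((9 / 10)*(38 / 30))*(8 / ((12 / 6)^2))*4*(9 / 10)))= 122375 / 20388672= 0.01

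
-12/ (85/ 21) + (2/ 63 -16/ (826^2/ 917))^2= -12119210280008/ 4087973493765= -2.96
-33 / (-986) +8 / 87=371 / 2958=0.13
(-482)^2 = 232324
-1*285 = -285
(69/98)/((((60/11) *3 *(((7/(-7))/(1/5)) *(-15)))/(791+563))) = 0.78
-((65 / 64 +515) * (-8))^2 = -1090650625 / 64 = -17041416.02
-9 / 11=-0.82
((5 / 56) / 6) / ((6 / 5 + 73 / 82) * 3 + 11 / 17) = 17425 / 8100456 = 0.00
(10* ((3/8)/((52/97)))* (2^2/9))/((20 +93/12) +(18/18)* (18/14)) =3395/31707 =0.11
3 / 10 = 0.30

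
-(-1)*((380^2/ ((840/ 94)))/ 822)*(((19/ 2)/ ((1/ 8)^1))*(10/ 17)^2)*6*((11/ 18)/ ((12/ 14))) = 7092206000/ 3207033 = 2211.45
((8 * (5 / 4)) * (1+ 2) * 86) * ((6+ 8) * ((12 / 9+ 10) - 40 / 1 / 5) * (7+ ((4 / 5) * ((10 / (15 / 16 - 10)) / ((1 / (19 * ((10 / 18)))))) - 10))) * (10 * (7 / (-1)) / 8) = 3387002500 / 261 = 12977021.07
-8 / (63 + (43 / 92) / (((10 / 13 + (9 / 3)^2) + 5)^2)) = -27131904 / 213671011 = -0.13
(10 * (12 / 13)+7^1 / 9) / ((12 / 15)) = 5855 / 468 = 12.51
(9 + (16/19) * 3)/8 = 219/152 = 1.44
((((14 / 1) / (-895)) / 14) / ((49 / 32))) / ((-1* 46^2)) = 8 / 23199295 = 0.00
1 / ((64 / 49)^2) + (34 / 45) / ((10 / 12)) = 458603 / 307200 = 1.49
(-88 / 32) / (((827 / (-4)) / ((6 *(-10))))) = -660 / 827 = -0.80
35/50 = 7/10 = 0.70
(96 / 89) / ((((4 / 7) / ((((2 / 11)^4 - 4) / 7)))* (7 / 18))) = -3613248 / 1303049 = -2.77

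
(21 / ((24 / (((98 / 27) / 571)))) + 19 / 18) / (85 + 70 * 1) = 65437 / 9558540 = 0.01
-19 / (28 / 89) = -1691 / 28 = -60.39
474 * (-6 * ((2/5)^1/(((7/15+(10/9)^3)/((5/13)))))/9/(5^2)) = -460728/435565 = -1.06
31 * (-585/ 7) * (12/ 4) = -54405/ 7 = -7772.14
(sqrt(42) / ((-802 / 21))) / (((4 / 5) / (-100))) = 2625 *sqrt(42) / 802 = 21.21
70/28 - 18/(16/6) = -17/4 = -4.25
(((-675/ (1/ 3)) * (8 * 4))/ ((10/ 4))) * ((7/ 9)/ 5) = -4032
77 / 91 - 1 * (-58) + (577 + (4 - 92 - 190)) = 4652 / 13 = 357.85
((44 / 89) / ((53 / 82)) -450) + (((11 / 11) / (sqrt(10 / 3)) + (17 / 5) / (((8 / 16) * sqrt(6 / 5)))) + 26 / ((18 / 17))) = -18028921 / 42453 + 37 * sqrt(30) / 30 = -417.92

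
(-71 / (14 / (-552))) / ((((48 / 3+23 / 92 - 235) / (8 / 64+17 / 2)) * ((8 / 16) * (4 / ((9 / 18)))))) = -338031 / 12250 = -27.59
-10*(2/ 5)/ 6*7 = -14/ 3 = -4.67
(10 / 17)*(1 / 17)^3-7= -584637 / 83521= -7.00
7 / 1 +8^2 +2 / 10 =356 / 5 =71.20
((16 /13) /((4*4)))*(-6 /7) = -6 /91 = -0.07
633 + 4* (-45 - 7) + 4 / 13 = 5529 / 13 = 425.31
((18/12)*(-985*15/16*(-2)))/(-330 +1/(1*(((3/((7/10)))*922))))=-306507375/36511172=-8.39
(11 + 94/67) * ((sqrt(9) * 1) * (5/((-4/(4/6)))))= -4155/134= -31.01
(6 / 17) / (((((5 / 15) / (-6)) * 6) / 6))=-108 / 17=-6.35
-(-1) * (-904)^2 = 817216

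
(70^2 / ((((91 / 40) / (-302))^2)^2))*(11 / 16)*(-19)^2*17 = 8984554820276992000000 / 1399489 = 6419882414421972.59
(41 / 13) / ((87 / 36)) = 492 / 377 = 1.31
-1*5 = -5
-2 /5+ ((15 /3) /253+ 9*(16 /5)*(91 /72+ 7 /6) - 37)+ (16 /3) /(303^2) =11365239968 /348415155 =32.62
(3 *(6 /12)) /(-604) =-3 /1208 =-0.00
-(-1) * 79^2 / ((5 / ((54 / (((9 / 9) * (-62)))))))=-168507 / 155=-1087.14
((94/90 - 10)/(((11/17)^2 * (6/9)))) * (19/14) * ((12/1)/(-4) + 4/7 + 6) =-11064365/71148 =-155.51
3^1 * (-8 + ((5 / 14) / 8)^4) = -3776444589 / 157351936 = -24.00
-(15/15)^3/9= -1/9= -0.11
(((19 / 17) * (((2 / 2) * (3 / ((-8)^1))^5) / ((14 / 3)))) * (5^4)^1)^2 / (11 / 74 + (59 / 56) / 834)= 231254433689765625 / 28135700738080768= 8.22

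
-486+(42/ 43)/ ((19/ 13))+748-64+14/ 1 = 173750/ 817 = 212.67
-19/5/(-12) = 19/60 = 0.32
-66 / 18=-11 / 3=-3.67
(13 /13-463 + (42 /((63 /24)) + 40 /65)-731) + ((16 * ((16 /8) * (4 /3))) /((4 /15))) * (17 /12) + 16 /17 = -629039 /663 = -948.78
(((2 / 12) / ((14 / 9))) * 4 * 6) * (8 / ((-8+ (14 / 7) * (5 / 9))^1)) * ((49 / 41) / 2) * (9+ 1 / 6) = -20790 / 1271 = -16.36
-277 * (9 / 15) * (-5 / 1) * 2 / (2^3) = 831 / 4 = 207.75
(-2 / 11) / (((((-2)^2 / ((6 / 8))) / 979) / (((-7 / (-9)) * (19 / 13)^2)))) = -224903 / 4056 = -55.45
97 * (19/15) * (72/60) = 3686/25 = 147.44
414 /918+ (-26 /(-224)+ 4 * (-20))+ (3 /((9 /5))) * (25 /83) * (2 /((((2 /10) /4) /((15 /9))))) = -65376529 /1422288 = -45.97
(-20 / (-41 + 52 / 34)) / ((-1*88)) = -85 / 14762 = -0.01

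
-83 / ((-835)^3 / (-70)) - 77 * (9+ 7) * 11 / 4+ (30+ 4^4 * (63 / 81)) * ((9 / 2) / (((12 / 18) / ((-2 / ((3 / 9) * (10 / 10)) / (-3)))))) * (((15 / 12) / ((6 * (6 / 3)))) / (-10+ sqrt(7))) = -3431.81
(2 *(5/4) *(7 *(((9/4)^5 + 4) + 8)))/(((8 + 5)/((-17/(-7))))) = 6063645/26624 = 227.75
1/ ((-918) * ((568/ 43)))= -43/ 521424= -0.00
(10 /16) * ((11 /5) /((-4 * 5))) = -11 /160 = -0.07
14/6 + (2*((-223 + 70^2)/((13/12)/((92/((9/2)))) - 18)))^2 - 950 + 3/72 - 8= 41982409648027/155091272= 270694.86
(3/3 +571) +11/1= 583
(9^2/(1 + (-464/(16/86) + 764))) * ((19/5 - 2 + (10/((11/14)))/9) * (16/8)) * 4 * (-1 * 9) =1030968/95095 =10.84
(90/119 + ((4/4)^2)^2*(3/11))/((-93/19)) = -8531/40579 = -0.21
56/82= 28/41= 0.68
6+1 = 7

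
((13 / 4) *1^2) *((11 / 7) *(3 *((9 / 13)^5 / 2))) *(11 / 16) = 21434787 / 25590656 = 0.84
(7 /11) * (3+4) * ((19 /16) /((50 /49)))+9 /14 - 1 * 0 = 358933 /61600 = 5.83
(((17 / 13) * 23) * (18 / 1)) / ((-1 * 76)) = -3519 / 494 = -7.12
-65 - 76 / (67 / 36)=-7091 / 67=-105.84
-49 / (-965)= 0.05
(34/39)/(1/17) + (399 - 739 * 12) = -329713/39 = -8454.18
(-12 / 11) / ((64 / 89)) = -1.52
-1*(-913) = 913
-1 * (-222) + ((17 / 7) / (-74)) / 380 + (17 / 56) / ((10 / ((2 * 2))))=8744473 / 39368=222.12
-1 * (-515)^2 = -265225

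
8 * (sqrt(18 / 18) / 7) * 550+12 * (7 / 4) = 4547 / 7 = 649.57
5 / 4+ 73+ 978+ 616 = 6673 / 4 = 1668.25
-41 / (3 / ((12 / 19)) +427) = -164 / 1727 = -0.09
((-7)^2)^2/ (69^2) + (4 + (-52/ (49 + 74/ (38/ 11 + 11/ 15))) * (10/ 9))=11563325/ 3178761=3.64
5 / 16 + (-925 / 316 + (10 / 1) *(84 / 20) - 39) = 487 / 1264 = 0.39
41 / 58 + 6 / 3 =2.71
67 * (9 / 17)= 603 / 17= 35.47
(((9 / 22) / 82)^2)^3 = 531441 / 34468247221412663296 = 0.00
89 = 89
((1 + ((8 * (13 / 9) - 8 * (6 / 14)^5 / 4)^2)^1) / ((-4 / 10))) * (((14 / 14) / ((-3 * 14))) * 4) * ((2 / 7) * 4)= 122514441843400 / 3363432789843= 36.43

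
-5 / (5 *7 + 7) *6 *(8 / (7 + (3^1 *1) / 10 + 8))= -400 / 1071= -0.37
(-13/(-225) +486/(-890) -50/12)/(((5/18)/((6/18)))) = -186431/33375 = -5.59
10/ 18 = 5/ 9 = 0.56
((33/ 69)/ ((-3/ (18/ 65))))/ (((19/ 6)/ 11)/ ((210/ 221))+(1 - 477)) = 182952/ 1971355139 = 0.00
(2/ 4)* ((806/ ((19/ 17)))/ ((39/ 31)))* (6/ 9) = 32674/ 171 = 191.08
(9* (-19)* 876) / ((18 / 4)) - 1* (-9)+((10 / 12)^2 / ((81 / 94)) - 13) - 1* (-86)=-48413173 / 1458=-33205.19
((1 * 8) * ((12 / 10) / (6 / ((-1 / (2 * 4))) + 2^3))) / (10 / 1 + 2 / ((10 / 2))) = -3 / 130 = -0.02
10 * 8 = 80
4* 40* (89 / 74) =7120 / 37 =192.43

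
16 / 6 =8 / 3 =2.67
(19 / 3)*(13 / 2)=247 / 6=41.17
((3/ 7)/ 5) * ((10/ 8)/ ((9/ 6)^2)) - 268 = -5627/ 21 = -267.95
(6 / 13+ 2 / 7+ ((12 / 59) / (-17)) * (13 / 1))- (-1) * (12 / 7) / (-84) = 365017 / 638911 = 0.57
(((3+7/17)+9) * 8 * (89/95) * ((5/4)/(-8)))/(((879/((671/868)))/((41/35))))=-516629069/34501593840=-0.01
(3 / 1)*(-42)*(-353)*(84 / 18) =207564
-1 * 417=-417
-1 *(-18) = 18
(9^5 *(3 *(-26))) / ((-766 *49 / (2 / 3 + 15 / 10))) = 9979281 / 37534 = 265.87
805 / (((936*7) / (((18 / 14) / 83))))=0.00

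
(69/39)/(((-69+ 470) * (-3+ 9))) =23/31278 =0.00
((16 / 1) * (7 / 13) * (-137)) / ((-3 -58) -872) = 15344 / 12129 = 1.27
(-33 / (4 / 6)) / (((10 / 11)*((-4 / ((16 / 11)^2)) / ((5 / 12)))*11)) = 12 / 11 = 1.09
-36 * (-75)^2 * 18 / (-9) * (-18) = -7290000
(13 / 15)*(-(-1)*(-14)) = -182 / 15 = -12.13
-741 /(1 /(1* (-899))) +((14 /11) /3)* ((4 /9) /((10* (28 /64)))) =989246179 /1485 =666159.04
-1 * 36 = -36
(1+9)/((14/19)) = 95/7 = 13.57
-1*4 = -4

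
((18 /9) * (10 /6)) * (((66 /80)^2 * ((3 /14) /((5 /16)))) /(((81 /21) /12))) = 121 /25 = 4.84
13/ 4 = 3.25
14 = 14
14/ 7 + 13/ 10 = 33/ 10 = 3.30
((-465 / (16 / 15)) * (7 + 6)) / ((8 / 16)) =-90675 / 8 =-11334.38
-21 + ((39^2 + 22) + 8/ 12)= 4568/ 3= 1522.67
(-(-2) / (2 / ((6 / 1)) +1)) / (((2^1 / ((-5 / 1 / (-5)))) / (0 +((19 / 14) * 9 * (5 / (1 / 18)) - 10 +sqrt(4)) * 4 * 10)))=229170 / 7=32738.57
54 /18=3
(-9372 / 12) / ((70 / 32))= -12496 / 35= -357.03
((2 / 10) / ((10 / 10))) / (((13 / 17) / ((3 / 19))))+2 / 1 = 2521 / 1235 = 2.04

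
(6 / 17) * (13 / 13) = 6 / 17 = 0.35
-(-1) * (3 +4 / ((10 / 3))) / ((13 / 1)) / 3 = 7 / 65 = 0.11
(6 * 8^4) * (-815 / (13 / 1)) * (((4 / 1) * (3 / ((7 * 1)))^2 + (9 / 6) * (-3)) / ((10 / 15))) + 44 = 5543175548 / 637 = 8702002.43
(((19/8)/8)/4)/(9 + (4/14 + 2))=133/20224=0.01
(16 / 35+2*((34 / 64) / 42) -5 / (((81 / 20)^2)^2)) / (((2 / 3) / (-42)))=-22363578247 / 765275040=-29.22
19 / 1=19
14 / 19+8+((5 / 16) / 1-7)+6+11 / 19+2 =10.63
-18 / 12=-3 / 2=-1.50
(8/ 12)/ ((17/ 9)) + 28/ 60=209/ 255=0.82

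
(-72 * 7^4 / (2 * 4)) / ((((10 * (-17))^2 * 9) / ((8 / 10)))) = -2401 / 36125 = -0.07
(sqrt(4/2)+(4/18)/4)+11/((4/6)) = sqrt(2)+149/9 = 17.97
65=65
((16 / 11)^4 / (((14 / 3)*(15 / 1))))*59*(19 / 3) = 23.89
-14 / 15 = -0.93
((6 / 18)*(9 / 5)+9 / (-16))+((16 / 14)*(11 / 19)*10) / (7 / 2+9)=6031 / 10640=0.57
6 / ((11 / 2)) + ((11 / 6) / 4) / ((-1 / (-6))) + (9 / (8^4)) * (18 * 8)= 11707 / 2816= 4.16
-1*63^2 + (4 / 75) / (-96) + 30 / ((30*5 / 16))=-7138441 / 1800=-3965.80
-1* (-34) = 34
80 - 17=63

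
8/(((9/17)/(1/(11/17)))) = 2312/99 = 23.35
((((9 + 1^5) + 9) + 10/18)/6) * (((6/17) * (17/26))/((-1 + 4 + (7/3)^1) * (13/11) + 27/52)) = 3872/35121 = 0.11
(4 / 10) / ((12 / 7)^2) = 49 / 360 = 0.14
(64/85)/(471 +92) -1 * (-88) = 88.00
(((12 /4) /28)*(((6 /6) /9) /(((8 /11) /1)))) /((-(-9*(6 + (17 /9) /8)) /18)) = 33 /6286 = 0.01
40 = 40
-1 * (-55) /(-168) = -55 /168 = -0.33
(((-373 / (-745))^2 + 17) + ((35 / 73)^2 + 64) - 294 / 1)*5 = -628574787859 / 591545645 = -1062.60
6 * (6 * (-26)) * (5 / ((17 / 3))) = -14040 / 17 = -825.88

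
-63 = -63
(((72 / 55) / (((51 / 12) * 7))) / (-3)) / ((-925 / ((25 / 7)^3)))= 12000 / 16612519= 0.00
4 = 4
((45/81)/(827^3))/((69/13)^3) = 10985/1672269659541423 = 0.00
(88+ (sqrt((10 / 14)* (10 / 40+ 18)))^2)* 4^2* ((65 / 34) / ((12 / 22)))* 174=117318630 / 119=985870.84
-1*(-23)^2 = -529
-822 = -822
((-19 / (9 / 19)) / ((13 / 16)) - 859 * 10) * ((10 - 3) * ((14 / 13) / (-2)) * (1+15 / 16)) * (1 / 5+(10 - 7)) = 1535414314 / 7605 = 201895.37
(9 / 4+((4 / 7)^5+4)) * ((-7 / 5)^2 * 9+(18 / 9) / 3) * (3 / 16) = 21.66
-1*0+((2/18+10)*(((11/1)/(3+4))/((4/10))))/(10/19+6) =6.09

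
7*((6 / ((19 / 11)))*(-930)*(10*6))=-25779600 / 19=-1356821.05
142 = 142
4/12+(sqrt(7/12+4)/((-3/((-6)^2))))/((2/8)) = 1/3 - 8*sqrt(165) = -102.43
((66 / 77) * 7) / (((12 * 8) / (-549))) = -549 / 16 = -34.31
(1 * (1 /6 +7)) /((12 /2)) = 43 /36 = 1.19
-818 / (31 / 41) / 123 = -8.80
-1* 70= -70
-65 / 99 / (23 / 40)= -2600 / 2277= -1.14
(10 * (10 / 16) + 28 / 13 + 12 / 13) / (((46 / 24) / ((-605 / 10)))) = -176055 / 598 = -294.41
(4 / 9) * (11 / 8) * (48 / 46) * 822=12056 / 23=524.17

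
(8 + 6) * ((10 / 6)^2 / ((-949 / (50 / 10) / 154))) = -269500 / 8541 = -31.55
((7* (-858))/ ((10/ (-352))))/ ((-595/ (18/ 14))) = -1359072/ 2975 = -456.83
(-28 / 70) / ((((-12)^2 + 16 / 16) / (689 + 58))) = -2.06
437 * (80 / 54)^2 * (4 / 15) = 559360 / 2187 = 255.77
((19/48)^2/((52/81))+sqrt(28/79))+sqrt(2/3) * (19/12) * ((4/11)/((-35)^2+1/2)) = 0.84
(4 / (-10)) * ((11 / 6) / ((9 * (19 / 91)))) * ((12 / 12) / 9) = -1001 / 23085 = -0.04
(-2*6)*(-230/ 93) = 920/ 31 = 29.68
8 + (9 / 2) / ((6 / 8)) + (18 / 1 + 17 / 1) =49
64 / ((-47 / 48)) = -3072 / 47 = -65.36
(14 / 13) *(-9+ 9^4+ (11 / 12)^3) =79262309 / 11232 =7056.83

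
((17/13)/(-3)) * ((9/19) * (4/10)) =-0.08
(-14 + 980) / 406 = 69 / 29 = 2.38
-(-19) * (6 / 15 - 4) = -342 / 5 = -68.40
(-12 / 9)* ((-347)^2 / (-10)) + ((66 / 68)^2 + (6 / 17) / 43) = 11971289669 / 745620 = 16055.48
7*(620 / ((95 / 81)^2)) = 5694948 / 1805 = 3155.10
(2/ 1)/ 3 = 2/ 3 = 0.67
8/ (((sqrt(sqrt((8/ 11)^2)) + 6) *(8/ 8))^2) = 242/ (sqrt(22) + 33)^2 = 0.17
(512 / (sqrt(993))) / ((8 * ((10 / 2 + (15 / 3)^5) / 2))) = 64 * sqrt(993) / 1554045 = 0.00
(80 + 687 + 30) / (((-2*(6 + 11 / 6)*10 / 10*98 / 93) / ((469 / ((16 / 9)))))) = -134084889 / 10528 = -12736.03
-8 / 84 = -2 / 21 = -0.10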